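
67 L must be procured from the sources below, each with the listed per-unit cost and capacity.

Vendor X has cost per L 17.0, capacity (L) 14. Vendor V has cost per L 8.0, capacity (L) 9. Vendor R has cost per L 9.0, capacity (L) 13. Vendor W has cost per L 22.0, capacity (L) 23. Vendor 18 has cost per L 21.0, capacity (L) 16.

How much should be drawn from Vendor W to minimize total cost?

15

Fill from the cheapest source first.
Take 9 from Vendor V at 8.0 ; need 58 more.
Vendor R (9.0): use full 13 ; 45 L to go.
Take 14 from Vendor X at 17.0 ; need 31 more.
Vendor 18 (21.0): use full 16 ; 15 L to go.
Vendor W (22.0): take the remaining 15 ; done.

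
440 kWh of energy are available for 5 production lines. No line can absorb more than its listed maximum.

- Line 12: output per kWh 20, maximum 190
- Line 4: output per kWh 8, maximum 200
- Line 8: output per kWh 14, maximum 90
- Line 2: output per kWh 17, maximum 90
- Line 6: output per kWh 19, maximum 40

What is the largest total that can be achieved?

Rank by output per kWh: Line 12 20 > Line 6 19 > Line 2 17 > Line 8 14 > Line 4 8.
Give Line 12 190 to hit its cap of 190 → 250 left.
Line 6: +40 to 40 (cap) → 210 left.
Line 2: +90 to 90 (cap) → 120 left.
Line 8 takes 90 to reach its cap of 90 → 30 left.
Line 4: +30 (room for 200) → 30. Pool exhausted.
Total = 20×190 + 8×30 + 14×90 + 17×90 + 19×40 = 7590.

7590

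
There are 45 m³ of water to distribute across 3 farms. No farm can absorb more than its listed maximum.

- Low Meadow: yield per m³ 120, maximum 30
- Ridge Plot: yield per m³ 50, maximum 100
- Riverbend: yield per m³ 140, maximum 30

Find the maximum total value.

6000

Highest yield per m³ first: Riverbend 140 > Low Meadow 120 > Ridge Plot 50.
Riverbend: +30 to 30 (cap) — 15 left.
Low Meadow has room for 30 but only 15 remain, so it gets 15.
Total = 120×15 + 140×30 = 6000.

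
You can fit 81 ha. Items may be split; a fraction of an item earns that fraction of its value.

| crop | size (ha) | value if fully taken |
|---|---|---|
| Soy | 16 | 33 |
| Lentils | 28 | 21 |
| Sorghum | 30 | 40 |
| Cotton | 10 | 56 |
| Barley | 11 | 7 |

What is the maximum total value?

147.75

Best value per unit of size first: Cotton 56/10≈5.6, Soy 33/16≈2.06, Sorghum 40/30≈1.33, Lentils 21/28≈0.75, Barley 7/11≈0.636.
Cotton: take in full, 10 ha for value 56 → 71 left.
Take all of Soy (16 ha, value 33) → 55 ha left.
Take all of Sorghum (30 ha, value 40) → 25 ha left.
Fill the last 25 ha with part of Lentils: 25/28 of it earns 18.75.
Total value = 147.75.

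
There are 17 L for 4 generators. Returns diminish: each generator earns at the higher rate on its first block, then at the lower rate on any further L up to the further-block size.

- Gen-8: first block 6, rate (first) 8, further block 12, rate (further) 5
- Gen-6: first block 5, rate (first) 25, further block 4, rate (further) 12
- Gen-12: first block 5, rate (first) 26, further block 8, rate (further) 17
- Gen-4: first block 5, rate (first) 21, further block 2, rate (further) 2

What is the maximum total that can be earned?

Order all 8 blocks by rate: Gen-12/T1 26 > Gen-6/T1 25 > Gen-4/T1 21 > Gen-12/T2 17 > Gen-6/T2 12 > Gen-8/T1 8 > Gen-8/T2 5 > Gen-4/T2 2.
Gen-12 T1 at 26: fill all 5 — 12 left.
Fill Gen-6 T1 block (5 at 25) — 7 left.
Fill Gen-4 T1 block (5 at 21) — 2 left.
Gen-12 T2 at 17: only 2 left, fill 2.
Total = 26×5 + 25×5 + 21×5 + 17×2 = 394.

394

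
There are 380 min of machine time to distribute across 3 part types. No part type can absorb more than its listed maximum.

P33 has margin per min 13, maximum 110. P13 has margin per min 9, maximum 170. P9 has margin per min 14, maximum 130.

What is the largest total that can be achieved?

Highest margin per min first: P9 14 > P33 13 > P13 9.
Give P9 130 to hit its cap of 130 → 250 left.
P33: +110 to 110 (cap) → 140 left.
P13 has room for 170 but only 140 remain, so it gets 140.
Total = 13×110 + 9×140 + 14×130 = 4510.

4510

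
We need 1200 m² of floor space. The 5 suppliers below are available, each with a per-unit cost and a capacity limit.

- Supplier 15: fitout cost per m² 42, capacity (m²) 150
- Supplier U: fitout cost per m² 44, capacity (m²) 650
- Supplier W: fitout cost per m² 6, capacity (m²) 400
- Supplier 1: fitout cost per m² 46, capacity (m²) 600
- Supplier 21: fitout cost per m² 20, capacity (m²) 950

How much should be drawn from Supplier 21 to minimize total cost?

800

Cheapest first:
Supplier W (6): use full 400 → 800 m² to go.
Supplier 21 at 20: take 800 of its 950 → requirement met.
Supplier 15, Supplier U, Supplier 1: unused.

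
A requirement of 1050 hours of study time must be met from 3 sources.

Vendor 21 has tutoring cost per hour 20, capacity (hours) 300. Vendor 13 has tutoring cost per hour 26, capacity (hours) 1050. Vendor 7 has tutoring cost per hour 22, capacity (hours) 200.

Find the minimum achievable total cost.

Fill from the cheapest source first.
Take 300 from Vendor 21 at 20 — need 750 more.
Vendor 7 at 22: take all 200 hours — 550 still needed.
Vendor 13 at 26: take 550 of its 1050 — requirement met.
Cost = 300×20 + 200×22 + 550×26 = 24700.

24700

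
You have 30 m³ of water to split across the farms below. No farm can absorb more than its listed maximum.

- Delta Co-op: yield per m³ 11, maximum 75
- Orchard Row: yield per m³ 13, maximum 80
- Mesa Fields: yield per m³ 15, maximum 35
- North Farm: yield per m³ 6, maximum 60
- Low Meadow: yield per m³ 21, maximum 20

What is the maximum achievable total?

570

Highest yield per m³ first: Low Meadow 21 > Mesa Fields 15 > Orchard Row 13 > Delta Co-op 11 > North Farm 6.
Low Meadow takes 20 to reach its cap of 20 → 10 left.
Mesa Fields: +10 (room for 35) → 10. Pool exhausted.
Total = 15×10 + 21×20 = 570.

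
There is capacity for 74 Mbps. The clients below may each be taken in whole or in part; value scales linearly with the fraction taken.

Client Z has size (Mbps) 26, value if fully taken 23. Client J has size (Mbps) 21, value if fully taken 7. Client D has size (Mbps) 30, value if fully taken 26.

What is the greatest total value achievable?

55

Sort by value density: Client Z 23/26≈0.885, Client D 26/30≈0.867, Client J 7/21≈0.333.
All 26 Mbps of Client Z fit (value 23) — 48 remain.
All 30 Mbps of Client D fit (value 26) — 18 remain.
Fill the last 18 Mbps with part of Client J: 18/21 of it earns 6.
Total value = 55.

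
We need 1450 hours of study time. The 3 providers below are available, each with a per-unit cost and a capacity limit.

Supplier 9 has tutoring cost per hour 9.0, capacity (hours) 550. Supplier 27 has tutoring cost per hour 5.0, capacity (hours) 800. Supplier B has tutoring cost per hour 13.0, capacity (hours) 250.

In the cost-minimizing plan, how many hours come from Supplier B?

100

Cheapest first:
Supplier 27 at 5.0: take all 800 hours → 650 still needed.
Supplier 9 (9.0): use full 550 → 100 hours to go.
Supplier B (13.0): take the remaining 100 → done.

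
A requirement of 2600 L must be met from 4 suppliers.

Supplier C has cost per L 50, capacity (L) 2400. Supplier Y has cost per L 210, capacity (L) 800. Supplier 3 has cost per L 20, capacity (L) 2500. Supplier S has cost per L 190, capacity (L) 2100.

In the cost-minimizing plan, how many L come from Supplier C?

100

Use suppliers in increasing cost order.
Supplier 3 (20): use full 2500 → 100 L to go.
Take 100 from Supplier C at 50 to finish.
Supplier S, Supplier Y: unused.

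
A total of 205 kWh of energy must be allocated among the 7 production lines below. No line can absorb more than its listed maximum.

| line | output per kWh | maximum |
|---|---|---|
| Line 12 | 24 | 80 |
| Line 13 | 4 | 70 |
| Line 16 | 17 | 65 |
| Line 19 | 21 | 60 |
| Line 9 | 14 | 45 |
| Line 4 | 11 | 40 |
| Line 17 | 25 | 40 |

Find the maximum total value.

Order the production lines by output per kWh: Line 17 25 > Line 12 24 > Line 19 21 > Line 16 17 > Line 9 14 > Line 4 11 > Line 13 4.
Give Line 17 40 to hit its cap of 40 ; 165 left.
Give Line 12 80 to hit its cap of 80 ; 85 left.
Line 19: +60 to 60 (cap) ; 25 left.
Line 16 has room for 65 but only 25 remain, so it gets 25.
Total = 24×80 + 17×25 + 21×60 + 25×40 = 4605.

4605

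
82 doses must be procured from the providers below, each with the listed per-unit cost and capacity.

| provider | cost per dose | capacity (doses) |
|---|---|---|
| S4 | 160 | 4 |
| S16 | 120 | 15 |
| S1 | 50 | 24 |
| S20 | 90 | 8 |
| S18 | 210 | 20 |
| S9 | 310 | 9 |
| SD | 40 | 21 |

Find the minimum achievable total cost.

7300

Fill from the cheapest provider first.
Take 21 from SD at 40 — need 61 more.
S1 at 50: take all 24 doses — 37 still needed.
S20 at 90: take all 8 doses — 29 still needed.
S16 at 120: take all 15 doses — 14 still needed.
Take 4 from S4 at 160 — need 10 more.
S18 (210): take the remaining 10 — done.
S9: unused.
Cost = 21×40 + 24×50 + 8×90 + 15×120 + 4×160 + 10×210 = 7300.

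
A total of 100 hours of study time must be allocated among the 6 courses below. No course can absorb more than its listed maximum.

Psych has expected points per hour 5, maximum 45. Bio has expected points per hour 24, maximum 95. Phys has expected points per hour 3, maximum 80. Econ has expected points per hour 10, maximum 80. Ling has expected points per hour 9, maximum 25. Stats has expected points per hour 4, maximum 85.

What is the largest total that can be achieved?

2330

Rank by expected points per hour: Bio 24 > Econ 10 > Ling 9 > Psych 5 > Stats 4 > Phys 3.
Bio: +95 to 95 (cap) — 5 left.
Only 5 left; Econ takes them to reach 5.
Total = 24×95 + 10×5 = 2330.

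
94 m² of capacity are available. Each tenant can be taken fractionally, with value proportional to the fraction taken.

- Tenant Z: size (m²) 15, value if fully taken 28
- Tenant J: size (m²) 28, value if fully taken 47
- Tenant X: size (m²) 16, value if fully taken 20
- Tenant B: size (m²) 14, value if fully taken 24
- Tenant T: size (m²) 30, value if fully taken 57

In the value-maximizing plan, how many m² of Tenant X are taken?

Sort by value density: Tenant T 57/30≈1.9, Tenant Z 28/15≈1.87, Tenant B 24/14≈1.71, Tenant J 47/28≈1.68, Tenant X 20/16≈1.25.
Tenant T: take in full, 30 m² for value 57 → 64 left.
Take all of Tenant Z (15 m², value 28) → 49 m² left.
All 14 m² of Tenant B fit (value 24) → 35 remain.
Take all of Tenant J (28 m², value 47) → 7 m² left.
Only 7 m² remain; take 7/16 of Tenant X for value 20×7/16 = 8.75.

7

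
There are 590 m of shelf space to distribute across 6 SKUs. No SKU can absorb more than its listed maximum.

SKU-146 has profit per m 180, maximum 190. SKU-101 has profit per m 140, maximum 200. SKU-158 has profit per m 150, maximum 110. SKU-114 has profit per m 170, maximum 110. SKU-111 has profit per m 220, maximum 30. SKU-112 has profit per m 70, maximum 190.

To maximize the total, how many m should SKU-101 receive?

Rank by profit per m: SKU-111 220 > SKU-146 180 > SKU-114 170 > SKU-158 150 > SKU-101 140 > SKU-112 70.
SKU-111 takes 30 to reach its cap of 30 — 560 left.
SKU-146 takes 190 to reach its cap of 190 — 370 left.
SKU-114 takes 110 to reach its cap of 110 — 260 left.
SKU-158 takes 110 to reach its cap of 110 — 150 left.
Only 150 left; SKU-101 takes them to reach 150.

150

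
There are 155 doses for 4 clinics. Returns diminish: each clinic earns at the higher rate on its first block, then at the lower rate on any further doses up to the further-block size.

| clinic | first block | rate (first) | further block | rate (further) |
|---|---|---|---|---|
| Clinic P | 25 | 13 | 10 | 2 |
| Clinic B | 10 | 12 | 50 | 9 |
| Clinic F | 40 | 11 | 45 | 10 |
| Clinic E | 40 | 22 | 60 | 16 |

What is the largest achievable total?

2505

Order all 8 blocks by rate: Clinic E/tier1 22 > Clinic E/tier2 16 > Clinic P/tier1 13 > Clinic B/tier1 12 > Clinic F/tier1 11 > Clinic F/tier2 10 > Clinic B/tier2 9 > Clinic P/tier2 2.
Clinic E tier1 at 22: fill all 40 → 115 left.
Clinic E tier2 at 16: fill all 60 → 55 left.
Fill Clinic P tier1 block (25 at 13) → 30 left.
Clinic B tier1 at 12: fill all 10 → 20 left.
Clinic F/tier1: +20 of 40 at 11; pool empty.
Total = 22×40 + 16×60 + 13×25 + 12×10 + 11×20 = 2505.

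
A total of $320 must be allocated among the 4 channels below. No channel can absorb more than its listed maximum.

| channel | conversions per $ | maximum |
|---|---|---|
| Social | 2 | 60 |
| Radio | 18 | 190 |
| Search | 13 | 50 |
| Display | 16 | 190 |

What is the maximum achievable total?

5500

Rank by conversions per $: Radio 18 > Display 16 > Search 13 > Social 2.
Radio: +190 to 190 (cap) → 130 left.
Only 130 left; Display takes them to reach 130.
Total = 18×190 + 16×130 = 5500.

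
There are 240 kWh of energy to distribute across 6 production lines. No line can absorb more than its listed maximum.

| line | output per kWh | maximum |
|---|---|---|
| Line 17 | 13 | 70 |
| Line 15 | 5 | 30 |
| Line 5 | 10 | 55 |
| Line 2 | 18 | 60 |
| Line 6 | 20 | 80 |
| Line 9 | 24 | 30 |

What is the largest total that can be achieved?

Order the production lines by output per kWh: Line 9 24 > Line 6 20 > Line 2 18 > Line 17 13 > Line 5 10 > Line 15 5.
Line 9 takes 30 to reach its cap of 30 → 210 left.
Give Line 6 80 to hit its cap of 80 → 130 left.
Line 2 takes 60 to reach its cap of 60 → 70 left.
Give Line 17 70 to hit its cap of 70 → 0 left.
Total = 13×70 + 18×60 + 20×80 + 24×30 = 4310.

4310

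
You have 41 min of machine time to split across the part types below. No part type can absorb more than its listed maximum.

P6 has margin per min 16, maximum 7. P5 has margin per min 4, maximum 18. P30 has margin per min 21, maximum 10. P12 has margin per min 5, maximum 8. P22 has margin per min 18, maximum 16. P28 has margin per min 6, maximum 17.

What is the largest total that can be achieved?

658

Order the part types by margin per min: P30 21 > P22 18 > P6 16 > P28 6 > P12 5 > P5 4.
Give P30 10 to hit its cap of 10 ; 31 left.
P22: +16 to 16 (cap) ; 15 left.
P6: +7 to 7 (cap) ; 8 left.
Only 8 left; P28 takes them to reach 8.
Total = 16×7 + 21×10 + 18×16 + 6×8 = 658.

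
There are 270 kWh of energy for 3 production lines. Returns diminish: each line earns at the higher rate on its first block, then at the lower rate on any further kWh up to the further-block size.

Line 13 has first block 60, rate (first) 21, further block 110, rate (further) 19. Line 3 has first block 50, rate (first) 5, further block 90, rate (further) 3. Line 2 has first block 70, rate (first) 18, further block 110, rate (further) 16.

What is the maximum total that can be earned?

Treat each block as its own option and order by rate: Line 13/first 21 > Line 13/second 19 > Line 2/first 18 > Line 2/second 16 > Line 3/first 5 > Line 3/second 3.
Line 13 first at 21: fill all 60 ; 210 left.
Line 13 second at 19: fill all 110 ; 100 left.
Line 2/first (18): +70 ; 30 left.
Line 2/second: +30 of 110 at 16; pool empty.
Total = 21×60 + 19×110 + 18×70 + 16×30 = 5090.

5090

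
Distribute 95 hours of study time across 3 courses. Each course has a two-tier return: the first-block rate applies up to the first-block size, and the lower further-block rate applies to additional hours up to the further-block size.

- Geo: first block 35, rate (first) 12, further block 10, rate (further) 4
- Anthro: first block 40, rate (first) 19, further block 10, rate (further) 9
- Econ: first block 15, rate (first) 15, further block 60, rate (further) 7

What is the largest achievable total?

Order all 6 blocks by rate: Anthro/tier1 19 > Econ/tier1 15 > Geo/tier1 12 > Anthro/tier2 9 > Econ/tier2 7 > Geo/tier2 4.
Anthro/tier1 (19): +40 ; 55 left.
Econ/tier1 (15): +15 ; 40 left.
Fill Geo tier1 block (35 at 12) ; 5 left.
Anthro/tier2: +5 of 10 at 9; pool empty.
Total = 19×40 + 15×15 + 12×35 + 9×5 = 1450.

1450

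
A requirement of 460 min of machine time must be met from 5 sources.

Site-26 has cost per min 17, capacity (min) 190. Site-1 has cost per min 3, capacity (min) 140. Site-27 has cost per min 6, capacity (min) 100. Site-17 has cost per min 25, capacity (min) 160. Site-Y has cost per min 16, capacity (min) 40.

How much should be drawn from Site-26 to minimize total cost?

Fill from the cheapest source first.
Take 140 from Site-1 at 3 → need 320 more.
Take 100 from Site-27 at 6 → need 220 more.
Site-Y (16): use full 40 → 180 min to go.
Take 180 from Site-26 at 17 to finish.
Site-17: unused.

180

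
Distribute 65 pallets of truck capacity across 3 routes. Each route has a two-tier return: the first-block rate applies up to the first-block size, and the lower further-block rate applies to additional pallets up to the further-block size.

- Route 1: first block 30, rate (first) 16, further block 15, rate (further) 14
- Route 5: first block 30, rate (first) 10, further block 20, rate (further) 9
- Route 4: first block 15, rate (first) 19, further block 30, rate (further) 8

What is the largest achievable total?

1025

Rank every tier by rate: Route 4/tier1 19 > Route 1/tier1 16 > Route 1/tier2 14 > Route 5/tier1 10 > Route 5/tier2 9 > Route 4/tier2 8.
Fill Route 4 tier1 block (15 at 19) — 50 left.
Route 1/tier1 (16): +30 — 20 left.
Route 1/tier2 (14): +15 — 5 left.
Route 5 tier1 at 10: only 5 left, fill 5.
Total = 19×15 + 16×30 + 14×15 + 10×5 = 1025.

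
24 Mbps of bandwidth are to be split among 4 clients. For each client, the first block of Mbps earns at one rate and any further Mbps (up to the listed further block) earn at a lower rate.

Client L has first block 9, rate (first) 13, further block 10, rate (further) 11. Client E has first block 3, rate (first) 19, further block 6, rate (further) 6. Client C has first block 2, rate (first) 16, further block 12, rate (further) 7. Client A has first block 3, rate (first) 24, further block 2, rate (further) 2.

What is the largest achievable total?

355

Order all 8 blocks by rate: Client A/tier1 24 > Client E/tier1 19 > Client C/tier1 16 > Client L/tier1 13 > Client L/tier2 11 > Client C/tier2 7 > Client E/tier2 6 > Client A/tier2 2.
Client A tier1 at 24: fill all 3 → 21 left.
Fill Client E tier1 block (3 at 19) → 18 left.
Client C tier1 at 16: fill all 2 → 16 left.
Client L/tier1 (13): +9 → 7 left.
Client L/tier2: +7 of 10 at 11; pool empty.
Total = 24×3 + 19×3 + 16×2 + 13×9 + 11×7 = 355.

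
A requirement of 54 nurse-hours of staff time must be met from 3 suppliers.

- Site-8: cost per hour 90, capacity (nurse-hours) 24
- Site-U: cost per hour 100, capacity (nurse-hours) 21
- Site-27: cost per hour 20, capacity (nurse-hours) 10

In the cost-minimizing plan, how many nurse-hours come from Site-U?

20

Fill from the cheapest supplier first.
Site-27 (20): use full 10 — 44 nurse-hours to go.
Site-8 (90): use full 24 — 20 nurse-hours to go.
Take 20 from Site-U at 100 to finish.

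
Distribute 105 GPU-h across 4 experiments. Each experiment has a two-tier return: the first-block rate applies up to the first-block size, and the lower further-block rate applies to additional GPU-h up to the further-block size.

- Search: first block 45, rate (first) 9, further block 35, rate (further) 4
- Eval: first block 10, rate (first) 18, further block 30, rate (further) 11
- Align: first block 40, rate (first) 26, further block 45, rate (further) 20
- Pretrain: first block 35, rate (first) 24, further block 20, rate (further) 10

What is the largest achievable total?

2480

Rank every tier by rate: Align/first 26 > Pretrain/first 24 > Align/second 20 > Eval/first 18 > Eval/second 11 > Pretrain/second 10 > Search/first 9 > Search/second 4.
Align/first (26): +40 → 65 left.
Pretrain/first (24): +35 → 30 left.
Align/second: +30 of 45 at 20; pool empty.
Total = 26×40 + 24×35 + 20×30 = 2480.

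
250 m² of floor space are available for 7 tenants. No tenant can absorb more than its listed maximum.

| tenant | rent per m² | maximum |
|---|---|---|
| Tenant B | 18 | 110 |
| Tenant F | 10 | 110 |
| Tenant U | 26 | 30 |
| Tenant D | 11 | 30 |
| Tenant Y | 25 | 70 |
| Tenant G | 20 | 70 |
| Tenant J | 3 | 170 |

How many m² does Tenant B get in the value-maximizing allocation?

Highest rent per m² first: Tenant U 26 > Tenant Y 25 > Tenant G 20 > Tenant B 18 > Tenant D 11 > Tenant F 10 > Tenant J 3.
Tenant U: +30 to 30 (cap) — 220 left.
Tenant Y takes 70 to reach its cap of 70 — 150 left.
Tenant G: +70 to 70 (cap) — 80 left.
Tenant B: +80 (room for 110) → 80. Pool exhausted.

80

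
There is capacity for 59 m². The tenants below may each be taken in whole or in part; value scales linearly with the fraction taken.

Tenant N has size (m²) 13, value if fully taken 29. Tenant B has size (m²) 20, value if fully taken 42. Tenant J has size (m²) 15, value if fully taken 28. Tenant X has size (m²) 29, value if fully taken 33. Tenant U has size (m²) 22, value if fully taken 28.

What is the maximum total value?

Sort by value density: Tenant N 29/13≈2.23, Tenant B 42/20≈2.1, Tenant J 28/15≈1.87, Tenant U 28/22≈1.27, Tenant X 33/29≈1.14.
Take all of Tenant N (13 m², value 29) — 46 m² left.
Take all of Tenant B (20 m², value 42) — 26 m² left.
Take all of Tenant J (15 m², value 28) — 11 m² left.
Only 11 m² remain; take 11/22 of Tenant U for value 28×11/22 = 14.
Total value = 113.

113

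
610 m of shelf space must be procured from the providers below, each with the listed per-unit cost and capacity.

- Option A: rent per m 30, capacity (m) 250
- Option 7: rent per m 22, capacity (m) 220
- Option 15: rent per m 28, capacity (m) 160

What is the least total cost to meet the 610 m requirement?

Fill from the cheapest provider first.
Option 7 (22): use full 220 ; 390 m to go.
Option 15 (28): use full 160 ; 230 m to go.
Option A (30): take the remaining 230 ; done.
Cost = 220×22 + 160×28 + 230×30 = 16220.

16220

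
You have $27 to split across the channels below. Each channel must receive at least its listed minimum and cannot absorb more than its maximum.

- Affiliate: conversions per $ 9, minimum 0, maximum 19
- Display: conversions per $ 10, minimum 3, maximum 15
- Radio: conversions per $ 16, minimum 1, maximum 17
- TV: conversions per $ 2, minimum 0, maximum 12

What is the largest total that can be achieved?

Meeting every minimum uses 0+3+1+0 = 4 $, leaving 23.
Rank by conversions per $: Radio 16 > Display 10 > Affiliate 9 > TV 2.
Radio takes 16 more to reach its cap of 17 → 7 left.
Display: +7 (room for 12) → 10. Pool exhausted.
Total = 10×10 + 16×17 = 372.

372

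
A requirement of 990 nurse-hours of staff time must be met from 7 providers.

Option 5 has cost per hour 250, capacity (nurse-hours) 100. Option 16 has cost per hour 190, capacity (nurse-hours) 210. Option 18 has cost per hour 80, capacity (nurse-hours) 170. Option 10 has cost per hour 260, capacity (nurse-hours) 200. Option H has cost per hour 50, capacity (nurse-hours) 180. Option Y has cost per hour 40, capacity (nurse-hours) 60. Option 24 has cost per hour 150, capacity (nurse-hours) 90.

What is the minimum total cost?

150200

Use providers in increasing cost order.
Option Y (40): use full 60 → 930 nurse-hours to go.
Option H at 50: take all 180 nurse-hours → 750 still needed.
Take 170 from Option 18 at 80 → need 580 more.
Take 90 from Option 24 at 150 → need 490 more.
Take 210 from Option 16 at 190 → need 280 more.
Option 5 (250): use full 100 → 180 nurse-hours to go.
Option 10 at 260: take 180 of its 200 → requirement met.
Cost = 60×40 + 180×50 + 170×80 + 90×150 + 210×190 + 100×250 + 180×260 = 150200.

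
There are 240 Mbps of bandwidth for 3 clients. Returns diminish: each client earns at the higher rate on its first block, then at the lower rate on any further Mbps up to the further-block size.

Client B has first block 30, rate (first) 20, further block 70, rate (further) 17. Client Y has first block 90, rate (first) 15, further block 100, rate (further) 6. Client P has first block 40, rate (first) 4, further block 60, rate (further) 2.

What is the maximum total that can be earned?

3440

Order all 6 blocks by rate: Client B/first 20 > Client B/second 17 > Client Y/first 15 > Client Y/second 6 > Client P/first 4 > Client P/second 2.
Client B first at 20: fill all 30 ; 210 left.
Client B second at 17: fill all 70 ; 140 left.
Client Y first at 15: fill all 90 ; 50 left.
50 remain; put them into Client Y second at 6.
Total = 20×30 + 17×70 + 15×90 + 6×50 = 3440.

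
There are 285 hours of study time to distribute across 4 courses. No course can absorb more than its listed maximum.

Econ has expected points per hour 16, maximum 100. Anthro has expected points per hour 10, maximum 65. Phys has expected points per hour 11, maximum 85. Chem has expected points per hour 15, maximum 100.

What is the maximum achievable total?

4035

Order the courses by expected points per hour: Econ 16 > Chem 15 > Phys 11 > Anthro 10.
Econ: +100 to 100 (cap) ; 185 left.
Chem takes 100 to reach its cap of 100 ; 85 left.
Give Phys 85 to hit its cap of 85 ; 0 left.
Total = 16×100 + 11×85 + 15×100 = 4035.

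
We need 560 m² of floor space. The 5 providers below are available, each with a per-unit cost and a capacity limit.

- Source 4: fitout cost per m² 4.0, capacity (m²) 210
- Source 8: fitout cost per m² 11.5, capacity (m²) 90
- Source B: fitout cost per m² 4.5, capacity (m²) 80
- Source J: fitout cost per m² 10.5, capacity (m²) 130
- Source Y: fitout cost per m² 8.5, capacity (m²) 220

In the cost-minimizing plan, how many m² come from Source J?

Fill from the cheapest provider first.
Source 4 (4.0): use full 210 ; 350 m² to go.
Take 80 from Source B at 4.5 ; need 270 more.
Source Y at 8.5: take all 220 m² ; 50 still needed.
Take 50 from Source J at 10.5 to finish.
Source 8: unused.

50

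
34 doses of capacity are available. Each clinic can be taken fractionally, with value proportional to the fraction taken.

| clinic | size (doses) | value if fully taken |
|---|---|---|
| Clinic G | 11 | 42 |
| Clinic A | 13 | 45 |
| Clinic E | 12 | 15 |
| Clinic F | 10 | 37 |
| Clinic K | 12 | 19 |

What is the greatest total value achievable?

Sort by value density: Clinic G 42/11≈3.82, Clinic F 37/10≈3.7, Clinic A 45/13≈3.46, Clinic K 19/12≈1.58, Clinic E 15/12≈1.25.
Clinic G: take in full, 11 doses for value 42 — 23 left.
All 10 doses of Clinic F fit (value 37) — 13 remain.
Clinic A: take in full, 13 doses for value 45 — 0 left.
Total value = 124.

124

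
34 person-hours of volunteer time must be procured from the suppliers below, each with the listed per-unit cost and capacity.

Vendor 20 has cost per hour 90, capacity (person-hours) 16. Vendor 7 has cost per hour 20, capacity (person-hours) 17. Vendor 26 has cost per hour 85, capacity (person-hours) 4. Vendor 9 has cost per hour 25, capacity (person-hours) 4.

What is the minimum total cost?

Fill from the cheapest supplier first.
Take 17 from Vendor 7 at 20 ; need 17 more.
Take 4 from Vendor 9 at 25 ; need 13 more.
Vendor 26 at 85: take all 4 person-hours ; 9 still needed.
Vendor 20 (90): take the remaining 9 ; done.
Cost = 17×20 + 4×25 + 4×85 + 9×90 = 1590.

1590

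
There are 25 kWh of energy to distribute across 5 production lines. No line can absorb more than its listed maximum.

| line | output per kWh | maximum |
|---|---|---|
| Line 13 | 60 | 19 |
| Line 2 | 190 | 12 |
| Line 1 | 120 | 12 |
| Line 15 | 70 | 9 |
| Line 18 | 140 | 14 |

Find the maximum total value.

4100

Order the production lines by output per kWh: Line 2 190 > Line 18 140 > Line 1 120 > Line 15 70 > Line 13 60.
Give Line 2 12 to hit its cap of 12 ; 13 left.
Only 13 left; Line 18 takes them to reach 13.
Total = 190×12 + 140×13 = 4100.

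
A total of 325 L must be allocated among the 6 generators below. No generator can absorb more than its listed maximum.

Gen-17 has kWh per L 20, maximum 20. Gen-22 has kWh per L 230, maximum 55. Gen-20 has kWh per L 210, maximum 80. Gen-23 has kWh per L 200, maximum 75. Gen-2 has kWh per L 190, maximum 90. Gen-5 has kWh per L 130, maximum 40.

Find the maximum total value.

64800

Order the generators by kWh per L: Gen-22 230 > Gen-20 210 > Gen-23 200 > Gen-2 190 > Gen-5 130 > Gen-17 20.
Gen-22 takes 55 to reach its cap of 55 ; 270 left.
Gen-20: +80 to 80 (cap) ; 190 left.
Give Gen-23 75 to hit its cap of 75 ; 115 left.
Gen-2 takes 90 to reach its cap of 90 ; 25 left.
Gen-5: +25 (room for 40) → 25. Pool exhausted.
Total = 230×55 + 210×80 + 200×75 + 190×90 + 130×25 = 64800.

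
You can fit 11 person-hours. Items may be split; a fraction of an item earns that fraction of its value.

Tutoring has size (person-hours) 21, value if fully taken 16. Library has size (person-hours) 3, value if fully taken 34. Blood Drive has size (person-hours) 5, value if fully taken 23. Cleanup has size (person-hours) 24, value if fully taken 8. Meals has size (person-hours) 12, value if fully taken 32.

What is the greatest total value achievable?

Rank by value-to-size ratio: Library 34/3≈11.3, Blood Drive 23/5≈4.6, Meals 32/12≈2.67, Tutoring 16/21≈0.762, Cleanup 8/24≈0.333.
All 3 person-hours of Library fit (value 34) — 8 remain.
Take all of Blood Drive (5 person-hours, value 23) — 3 person-hours left.
Fill the last 3 person-hours with part of Meals: 3/12 of it earns 8.
Total value = 65.

65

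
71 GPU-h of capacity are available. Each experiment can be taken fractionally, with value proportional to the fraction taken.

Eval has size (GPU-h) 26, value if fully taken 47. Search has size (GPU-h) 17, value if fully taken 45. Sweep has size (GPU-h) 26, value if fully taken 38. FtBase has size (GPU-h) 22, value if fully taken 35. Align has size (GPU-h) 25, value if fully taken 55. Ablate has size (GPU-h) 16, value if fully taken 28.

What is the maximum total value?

152.25

Sort by value density: Search 45/17≈2.65, Align 55/25≈2.2, Eval 47/26≈1.81, Ablate 28/16≈1.75, FtBase 35/22≈1.59, Sweep 38/26≈1.46.
Take all of Search (17 GPU-h, value 45) → 54 GPU-h left.
Align: take in full, 25 GPU-h for value 55 → 29 left.
Take all of Eval (26 GPU-h, value 47) → 3 GPU-h left.
Fill the last 3 GPU-h with part of Ablate: 3/16 of it earns 5.25.
Total value = 152.25.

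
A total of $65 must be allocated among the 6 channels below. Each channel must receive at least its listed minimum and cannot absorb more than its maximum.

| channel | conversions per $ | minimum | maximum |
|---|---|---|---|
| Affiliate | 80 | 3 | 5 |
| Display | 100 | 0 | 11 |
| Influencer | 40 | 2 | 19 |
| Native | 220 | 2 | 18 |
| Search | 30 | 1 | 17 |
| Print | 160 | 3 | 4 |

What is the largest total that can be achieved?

7100

Meeting every minimum uses 3+0+2+2+1+3 = 11 $, leaving 54.
Rank by conversions per $: Native 220 > Print 160 > Display 100 > Affiliate 80 > Influencer 40 > Search 30.
Give Native 16 more to hit its cap of 18 → 38 left.
Print takes 1 more to reach its cap of 4 → 37 left.
Display takes 11 more to reach its cap of 11 → 26 left.
Affiliate: +2 to 5 (cap) → 24 left.
Influencer: +17 to 19 (cap) → 7 left.
Search has room for 16 more but only 7 remain, so it gets 8.
Total = 80×5 + 100×11 + 40×19 + 220×18 + 30×8 + 160×4 = 7100.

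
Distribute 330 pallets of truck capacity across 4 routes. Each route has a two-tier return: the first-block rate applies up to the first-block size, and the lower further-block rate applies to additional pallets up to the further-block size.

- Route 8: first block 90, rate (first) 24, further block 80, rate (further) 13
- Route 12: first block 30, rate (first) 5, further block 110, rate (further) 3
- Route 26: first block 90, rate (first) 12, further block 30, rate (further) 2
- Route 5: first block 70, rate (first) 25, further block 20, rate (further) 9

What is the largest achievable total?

Order all 8 blocks by rate: Route 5/T1 25 > Route 8/T1 24 > Route 8/T2 13 > Route 26/T1 12 > Route 5/T2 9 > Route 12/T1 5 > Route 12/T2 3 > Route 26/T2 2.
Route 5 T1 at 25: fill all 70 → 260 left.
Route 8 T1 at 24: fill all 90 → 170 left.
Fill Route 8 T2 block (80 at 13) → 90 left.
Route 26 T1 at 12: fill all 90 → 0 left.
Total = 25×70 + 24×90 + 13×80 + 12×90 = 6030.

6030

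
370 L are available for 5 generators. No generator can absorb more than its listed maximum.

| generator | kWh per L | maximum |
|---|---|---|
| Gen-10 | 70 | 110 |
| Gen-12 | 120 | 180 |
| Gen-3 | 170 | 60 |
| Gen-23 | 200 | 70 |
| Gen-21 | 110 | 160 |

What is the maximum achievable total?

52400

Rank by kWh per L: Gen-23 200 > Gen-3 170 > Gen-12 120 > Gen-21 110 > Gen-10 70.
Give Gen-23 70 to hit its cap of 70 ; 300 left.
Give Gen-3 60 to hit its cap of 60 ; 240 left.
Gen-12: +180 to 180 (cap) ; 60 left.
Only 60 left; Gen-21 takes them to reach 60.
Total = 120×180 + 170×60 + 200×70 + 110×60 = 52400.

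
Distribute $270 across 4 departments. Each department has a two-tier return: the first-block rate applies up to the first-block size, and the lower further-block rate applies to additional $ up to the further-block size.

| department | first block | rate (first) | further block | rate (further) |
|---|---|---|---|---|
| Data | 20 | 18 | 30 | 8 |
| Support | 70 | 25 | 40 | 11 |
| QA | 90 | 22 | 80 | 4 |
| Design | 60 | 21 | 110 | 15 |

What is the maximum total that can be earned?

5800

Rank every tier by rate: Support/tier1 25 > QA/tier1 22 > Design/tier1 21 > Data/tier1 18 > Design/tier2 15 > Support/tier2 11 > Data/tier2 8 > QA/tier2 4.
Support/tier1 (25): +70 ; 200 left.
Fill QA tier1 block (90 at 22) ; 110 left.
Design/tier1 (21): +60 ; 50 left.
Data/tier1 (18): +20 ; 30 left.
Design/tier2: +30 of 110 at 15; pool empty.
Total = 25×70 + 22×90 + 21×60 + 18×20 + 15×30 = 5800.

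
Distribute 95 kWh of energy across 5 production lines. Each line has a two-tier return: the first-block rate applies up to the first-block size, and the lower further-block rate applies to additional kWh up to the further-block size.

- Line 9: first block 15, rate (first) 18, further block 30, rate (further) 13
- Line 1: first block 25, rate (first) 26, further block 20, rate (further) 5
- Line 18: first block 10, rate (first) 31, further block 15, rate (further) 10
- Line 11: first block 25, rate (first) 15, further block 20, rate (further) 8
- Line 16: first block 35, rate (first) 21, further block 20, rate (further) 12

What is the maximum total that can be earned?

2115

Order all 10 blocks by rate: Line 18/first 31 > Line 1/first 26 > Line 16/first 21 > Line 9/first 18 > Line 11/first 15 > Line 9/second 13 > Line 16/second 12 > Line 18/second 10 > Line 11/second 8 > Line 1/second 5.
Line 18 first at 31: fill all 10 ; 85 left.
Line 1/first (26): +25 ; 60 left.
Line 16/first (21): +35 ; 25 left.
Fill Line 9 first block (15 at 18) ; 10 left.
Line 11/first: +10 of 25 at 15; pool empty.
Total = 31×10 + 26×25 + 21×35 + 18×15 + 15×10 = 2115.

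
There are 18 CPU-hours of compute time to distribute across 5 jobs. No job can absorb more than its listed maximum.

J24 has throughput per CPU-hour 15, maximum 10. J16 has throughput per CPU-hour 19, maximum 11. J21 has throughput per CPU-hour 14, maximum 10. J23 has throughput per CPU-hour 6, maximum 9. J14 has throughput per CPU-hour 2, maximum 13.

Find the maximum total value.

Rank by throughput per CPU-hour: J16 19 > J24 15 > J21 14 > J23 6 > J14 2.
J16: +11 to 11 (cap) ; 7 left.
Only 7 left; J24 takes them to reach 7.
Total = 15×7 + 19×11 = 314.

314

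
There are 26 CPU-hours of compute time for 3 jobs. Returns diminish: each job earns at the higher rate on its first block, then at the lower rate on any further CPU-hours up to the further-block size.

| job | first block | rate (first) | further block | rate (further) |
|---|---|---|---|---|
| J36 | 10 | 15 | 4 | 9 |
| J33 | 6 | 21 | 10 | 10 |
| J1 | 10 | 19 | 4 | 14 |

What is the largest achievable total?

466

Order all 6 blocks by rate: J33/first 21 > J1/first 19 > J36/first 15 > J1/second 14 > J33/second 10 > J36/second 9.
J33 first at 21: fill all 6 ; 20 left.
J1 first at 19: fill all 10 ; 10 left.
J36 first at 15: fill all 10 ; 0 left.
Total = 21×6 + 19×10 + 15×10 = 466.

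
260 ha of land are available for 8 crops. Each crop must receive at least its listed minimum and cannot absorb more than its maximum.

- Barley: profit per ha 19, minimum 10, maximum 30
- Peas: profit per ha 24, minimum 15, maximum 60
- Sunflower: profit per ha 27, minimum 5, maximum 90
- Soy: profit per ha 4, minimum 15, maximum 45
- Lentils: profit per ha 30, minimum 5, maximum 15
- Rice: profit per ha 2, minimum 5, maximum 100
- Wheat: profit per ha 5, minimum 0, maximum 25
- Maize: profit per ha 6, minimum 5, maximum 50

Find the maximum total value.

Meeting every minimum uses 10+15+5+15+5+5+0+5 = 60 ha, leaving 200.
Highest profit per ha first: Lentils 30 > Sunflower 27 > Peas 24 > Barley 19 > Maize 6 > Wheat 5 > Soy 4 > Rice 2.
Lentils takes 10 more to reach its cap of 15 — 190 left.
Sunflower takes 85 more to reach its cap of 90 — 105 left.
Give Peas 45 more to hit its cap of 60 — 60 left.
Barley: +20 to 30 (cap) — 40 left.
Maize: +40 (room for 45) → 45. Pool exhausted.
Total = 19×30 + 24×60 + 27×90 + 4×15 + 30×15 + 2×5 + 6×45 = 5230.

5230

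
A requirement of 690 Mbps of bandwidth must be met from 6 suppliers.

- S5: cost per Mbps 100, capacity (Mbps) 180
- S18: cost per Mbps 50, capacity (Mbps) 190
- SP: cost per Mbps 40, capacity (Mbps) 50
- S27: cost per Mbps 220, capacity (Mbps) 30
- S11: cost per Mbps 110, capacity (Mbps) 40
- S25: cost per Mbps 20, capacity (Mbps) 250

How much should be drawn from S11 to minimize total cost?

20

Fill from the cheapest supplier first.
S25 at 20: take all 250 Mbps — 440 still needed.
SP at 40: take all 50 Mbps — 390 still needed.
S18 at 50: take all 190 Mbps — 200 still needed.
S5 at 100: take all 180 Mbps — 20 still needed.
S11 (110): take the remaining 20 — done.
S27: unused.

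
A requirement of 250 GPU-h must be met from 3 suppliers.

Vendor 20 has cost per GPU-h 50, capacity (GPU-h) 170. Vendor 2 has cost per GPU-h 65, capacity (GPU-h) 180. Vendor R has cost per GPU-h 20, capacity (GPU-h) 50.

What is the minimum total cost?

11450

Use suppliers in increasing cost order.
Vendor R (20): use full 50 ; 200 GPU-h to go.
Vendor 20 (50): use full 170 ; 30 GPU-h to go.
Vendor 2 at 65: take 30 of its 180 ; requirement met.
Cost = 50×20 + 170×50 + 30×65 = 11450.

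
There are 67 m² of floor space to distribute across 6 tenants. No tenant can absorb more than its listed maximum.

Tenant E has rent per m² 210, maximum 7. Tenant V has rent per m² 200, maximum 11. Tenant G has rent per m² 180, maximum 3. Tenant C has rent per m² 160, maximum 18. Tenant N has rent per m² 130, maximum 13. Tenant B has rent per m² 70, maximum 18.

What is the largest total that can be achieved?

9830

Rank by rent per m²: Tenant E 210 > Tenant V 200 > Tenant G 180 > Tenant C 160 > Tenant N 130 > Tenant B 70.
Give Tenant E 7 to hit its cap of 7 ; 60 left.
Tenant V: +11 to 11 (cap) ; 49 left.
Give Tenant G 3 to hit its cap of 3 ; 46 left.
Tenant C: +18 to 18 (cap) ; 28 left.
Give Tenant N 13 to hit its cap of 13 ; 15 left.
Tenant B: +15 (room for 18) → 15. Pool exhausted.
Total = 210×7 + 200×11 + 180×3 + 160×18 + 130×13 + 70×15 = 9830.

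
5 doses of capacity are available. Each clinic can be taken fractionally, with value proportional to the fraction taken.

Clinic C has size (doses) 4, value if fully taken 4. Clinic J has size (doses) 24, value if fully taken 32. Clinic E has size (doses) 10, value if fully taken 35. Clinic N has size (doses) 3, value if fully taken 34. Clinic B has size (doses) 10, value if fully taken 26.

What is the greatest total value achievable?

41

Rank by value-to-size ratio: Clinic N 34/3≈11.3, Clinic E 35/10≈3.5, Clinic B 26/10≈2.6, Clinic J 32/24≈1.33, Clinic C 4/4≈1.
Clinic N: take in full, 3 doses for value 34 ; 2 left.
Only 2 doses remain; take 2/10 of Clinic E for value 35×2/10 = 7.
Total value = 41.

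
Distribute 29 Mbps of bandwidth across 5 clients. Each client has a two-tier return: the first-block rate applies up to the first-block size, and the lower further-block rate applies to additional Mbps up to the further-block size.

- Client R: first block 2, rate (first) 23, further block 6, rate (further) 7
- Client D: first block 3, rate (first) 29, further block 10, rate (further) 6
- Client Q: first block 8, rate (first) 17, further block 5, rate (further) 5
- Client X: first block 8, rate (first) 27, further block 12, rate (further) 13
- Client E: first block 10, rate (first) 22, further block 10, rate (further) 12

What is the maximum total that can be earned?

Rank every tier by rate: Client D/first 29 > Client X/first 27 > Client R/first 23 > Client E/first 22 > Client Q/first 17 > Client X/second 13 > Client E/second 12 > Client R/second 7 > Client D/second 6 > Client Q/second 5.
Client D first at 29: fill all 3 ; 26 left.
Client X first at 27: fill all 8 ; 18 left.
Fill Client R first block (2 at 23) ; 16 left.
Client E first at 22: fill all 10 ; 6 left.
Client Q/first: +6 of 8 at 17; pool empty.
Total = 29×3 + 27×8 + 23×2 + 22×10 + 17×6 = 671.

671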